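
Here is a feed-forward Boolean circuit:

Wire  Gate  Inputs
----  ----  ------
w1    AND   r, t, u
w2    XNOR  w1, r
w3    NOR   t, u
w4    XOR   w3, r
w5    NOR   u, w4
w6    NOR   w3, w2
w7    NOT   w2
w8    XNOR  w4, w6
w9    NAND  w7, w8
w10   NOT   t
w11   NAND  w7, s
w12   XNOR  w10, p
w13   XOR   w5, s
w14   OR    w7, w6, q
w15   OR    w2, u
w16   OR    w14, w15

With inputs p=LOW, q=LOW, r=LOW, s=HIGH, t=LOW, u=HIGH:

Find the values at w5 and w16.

w5 = LOW, w16 = HIGH

w1 = r AND t AND u = LOW AND LOW AND HIGH = LOW
w2 = w1 XNOR r = LOW XNOR LOW = HIGH
w3 = t NOR u = LOW NOR HIGH = LOW
w4 = w3 XOR r = LOW XOR LOW = LOW
w5 = u NOR w4 = HIGH NOR LOW = LOW
w6 = w3 NOR w2 = LOW NOR HIGH = LOW
w7 = NOT w2 = NOT HIGH = LOW
w14 = w7 OR w6 OR q = LOW OR LOW OR LOW = LOW
w15 = w2 OR u = HIGH OR HIGH = HIGH
w16 = w14 OR w15 = LOW OR HIGH = HIGH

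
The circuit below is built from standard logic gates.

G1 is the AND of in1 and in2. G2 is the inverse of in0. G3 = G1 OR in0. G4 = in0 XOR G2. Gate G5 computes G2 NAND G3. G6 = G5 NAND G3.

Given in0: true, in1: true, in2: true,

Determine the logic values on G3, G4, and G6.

G1 = in1 AND in2 = true AND true = true
G2 = NOT in0 = NOT true = false
G3 = G1 OR in0 = true OR true = true
G4 = in0 XOR G2 = true XOR false = true
G5 = G2 NAND G3 = false NAND true = true
G6 = G5 NAND G3 = true NAND true = false

G3 = true  G4 = true  G6 = false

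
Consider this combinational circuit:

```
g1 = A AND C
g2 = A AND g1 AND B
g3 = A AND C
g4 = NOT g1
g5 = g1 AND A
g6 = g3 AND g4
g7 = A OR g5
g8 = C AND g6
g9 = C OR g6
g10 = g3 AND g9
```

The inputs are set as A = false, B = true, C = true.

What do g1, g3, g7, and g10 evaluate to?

g1 = false, g3 = false, g7 = false, g10 = false

g1 = A AND C = false AND true = false
g3 = A AND C = false AND true = false
g4 = NOT g1 = NOT false = true
g5 = g1 AND A = false AND false = false
g6 = g3 AND g4 = false AND true = false
g7 = A OR g5 = false OR false = false
g9 = C OR g6 = true OR false = true
g10 = g3 AND g9 = false AND true = false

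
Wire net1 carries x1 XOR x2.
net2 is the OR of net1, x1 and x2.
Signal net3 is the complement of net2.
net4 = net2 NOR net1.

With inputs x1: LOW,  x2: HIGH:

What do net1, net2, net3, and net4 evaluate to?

net1 = HIGH, net2 = HIGH, net3 = LOW, net4 = LOW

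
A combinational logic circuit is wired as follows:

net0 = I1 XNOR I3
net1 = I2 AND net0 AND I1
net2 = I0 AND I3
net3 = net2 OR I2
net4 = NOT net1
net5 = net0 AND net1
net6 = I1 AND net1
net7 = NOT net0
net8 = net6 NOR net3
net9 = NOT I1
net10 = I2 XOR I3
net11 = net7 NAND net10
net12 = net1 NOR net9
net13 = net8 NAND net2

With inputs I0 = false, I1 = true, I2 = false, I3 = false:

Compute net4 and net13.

net4 = true; net13 = true

net0 = I1 XNOR I3 = true XNOR false = false
net1 = I2 AND net0 AND I1 = false AND false AND true = false
net2 = I0 AND I3 = false AND false = false
net3 = net2 OR I2 = false OR false = false
net4 = NOT net1 = NOT false = true
net6 = I1 AND net1 = true AND false = false
net8 = net6 NOR net3 = false NOR false = true
net13 = net8 NAND net2 = true NAND false = true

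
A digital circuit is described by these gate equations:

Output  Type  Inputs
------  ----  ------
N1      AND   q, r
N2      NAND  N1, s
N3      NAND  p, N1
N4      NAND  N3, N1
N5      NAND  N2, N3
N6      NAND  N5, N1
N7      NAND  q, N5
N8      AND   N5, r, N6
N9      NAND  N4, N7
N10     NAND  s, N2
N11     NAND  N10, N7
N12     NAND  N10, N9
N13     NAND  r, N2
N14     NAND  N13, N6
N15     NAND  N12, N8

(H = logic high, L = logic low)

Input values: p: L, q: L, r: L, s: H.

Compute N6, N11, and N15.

N6 = H, N11 = H, N15 = H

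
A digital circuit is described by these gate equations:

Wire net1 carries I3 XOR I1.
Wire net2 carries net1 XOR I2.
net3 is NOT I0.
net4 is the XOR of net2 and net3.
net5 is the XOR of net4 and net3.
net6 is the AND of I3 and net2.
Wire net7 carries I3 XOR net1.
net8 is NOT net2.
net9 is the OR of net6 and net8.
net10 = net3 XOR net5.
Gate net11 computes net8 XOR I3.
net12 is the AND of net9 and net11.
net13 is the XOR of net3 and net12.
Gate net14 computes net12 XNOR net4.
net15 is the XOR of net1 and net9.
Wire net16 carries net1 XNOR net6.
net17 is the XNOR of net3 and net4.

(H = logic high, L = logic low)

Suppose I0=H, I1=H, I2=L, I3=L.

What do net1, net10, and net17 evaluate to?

net1 = I3 XOR I1 = L XOR H = H
net2 = net1 XOR I2 = H XOR L = H
net3 = NOT I0 = NOT H = L
net4 = net2 XOR net3 = H XOR L = H
net5 = net4 XOR net3 = H XOR L = H
net10 = net3 XOR net5 = L XOR H = H
net17 = net3 XNOR net4 = L XNOR H = L

net1 = H, net10 = H, net17 = L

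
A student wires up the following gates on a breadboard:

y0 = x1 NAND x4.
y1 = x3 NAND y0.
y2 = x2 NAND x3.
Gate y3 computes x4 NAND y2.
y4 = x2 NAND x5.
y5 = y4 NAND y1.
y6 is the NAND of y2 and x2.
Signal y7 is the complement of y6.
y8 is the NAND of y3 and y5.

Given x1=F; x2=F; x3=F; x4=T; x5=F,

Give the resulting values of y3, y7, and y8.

y3 = F; y7 = F; y8 = T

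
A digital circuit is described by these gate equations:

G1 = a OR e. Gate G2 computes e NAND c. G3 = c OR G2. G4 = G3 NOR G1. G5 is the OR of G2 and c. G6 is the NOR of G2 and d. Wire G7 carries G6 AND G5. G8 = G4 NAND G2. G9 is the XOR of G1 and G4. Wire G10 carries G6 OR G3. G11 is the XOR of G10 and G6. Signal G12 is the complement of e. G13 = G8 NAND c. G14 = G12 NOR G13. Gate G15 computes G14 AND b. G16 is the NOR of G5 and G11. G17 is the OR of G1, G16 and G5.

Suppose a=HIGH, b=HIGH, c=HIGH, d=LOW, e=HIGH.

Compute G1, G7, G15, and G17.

G1 = HIGH, G7 = HIGH, G15 = HIGH, G17 = HIGH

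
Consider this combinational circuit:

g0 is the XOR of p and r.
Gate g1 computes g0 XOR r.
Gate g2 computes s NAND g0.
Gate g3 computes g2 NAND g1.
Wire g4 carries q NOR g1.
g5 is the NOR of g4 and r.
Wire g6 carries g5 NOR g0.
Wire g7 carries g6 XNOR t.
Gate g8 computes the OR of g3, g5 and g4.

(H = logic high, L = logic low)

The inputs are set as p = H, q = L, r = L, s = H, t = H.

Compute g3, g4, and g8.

g3 = H  g4 = L  g8 = H

g0 = p XOR r = H XOR L = H
g1 = g0 XOR r = H XOR L = H
g2 = s NAND g0 = H NAND H = L
g3 = g2 NAND g1 = L NAND H = H
g4 = q NOR g1 = L NOR H = L
g5 = g4 NOR r = L NOR L = H
g8 = g3 OR g5 OR g4 = H OR H OR L = H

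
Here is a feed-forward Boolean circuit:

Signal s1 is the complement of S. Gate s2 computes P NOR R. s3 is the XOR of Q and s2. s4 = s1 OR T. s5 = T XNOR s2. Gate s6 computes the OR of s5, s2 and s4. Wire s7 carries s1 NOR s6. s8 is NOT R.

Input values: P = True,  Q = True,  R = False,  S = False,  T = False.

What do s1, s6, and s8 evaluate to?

s1 = True, s6 = True, s8 = True

s1 = NOT S = NOT False = True
s2 = P NOR R = True NOR False = False
s4 = s1 OR T = True OR False = True
s5 = T XNOR s2 = False XNOR False = True
s6 = s5 OR s2 OR s4 = True OR False OR True = True
s8 = NOT R = NOT False = True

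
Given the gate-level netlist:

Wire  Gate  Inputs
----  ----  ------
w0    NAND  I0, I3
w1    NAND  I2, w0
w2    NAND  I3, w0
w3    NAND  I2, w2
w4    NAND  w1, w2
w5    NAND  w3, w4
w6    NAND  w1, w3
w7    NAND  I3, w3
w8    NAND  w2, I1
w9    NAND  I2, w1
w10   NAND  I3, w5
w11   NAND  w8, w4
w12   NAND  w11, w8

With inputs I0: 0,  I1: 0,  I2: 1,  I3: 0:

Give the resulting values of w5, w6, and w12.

w0 = I0 NAND I3 = 0 NAND 0 = 1
w1 = I2 NAND w0 = 1 NAND 1 = 0
w2 = I3 NAND w0 = 0 NAND 1 = 1
w3 = I2 NAND w2 = 1 NAND 1 = 0
w4 = w1 NAND w2 = 0 NAND 1 = 1
w5 = w3 NAND w4 = 0 NAND 1 = 1
w6 = w1 NAND w3 = 0 NAND 0 = 1
w8 = w2 NAND I1 = 1 NAND 0 = 1
w11 = w8 NAND w4 = 1 NAND 1 = 0
w12 = w11 NAND w8 = 0 NAND 1 = 1

w5 = 1, w6 = 1, w12 = 1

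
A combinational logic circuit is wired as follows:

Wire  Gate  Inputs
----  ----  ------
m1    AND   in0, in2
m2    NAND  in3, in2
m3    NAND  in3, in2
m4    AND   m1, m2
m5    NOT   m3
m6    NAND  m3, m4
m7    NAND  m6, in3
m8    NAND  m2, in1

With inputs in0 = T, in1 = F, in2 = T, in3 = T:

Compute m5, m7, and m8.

m1 = in0 AND in2 = T AND T = T
m2 = in3 NAND in2 = T NAND T = F
m3 = in3 NAND in2 = T NAND T = F
m4 = m1 AND m2 = T AND F = F
m5 = NOT m3 = NOT F = T
m6 = m3 NAND m4 = F NAND F = T
m7 = m6 NAND in3 = T NAND T = F
m8 = m2 NAND in1 = F NAND F = T

m5 = T, m7 = F, m8 = T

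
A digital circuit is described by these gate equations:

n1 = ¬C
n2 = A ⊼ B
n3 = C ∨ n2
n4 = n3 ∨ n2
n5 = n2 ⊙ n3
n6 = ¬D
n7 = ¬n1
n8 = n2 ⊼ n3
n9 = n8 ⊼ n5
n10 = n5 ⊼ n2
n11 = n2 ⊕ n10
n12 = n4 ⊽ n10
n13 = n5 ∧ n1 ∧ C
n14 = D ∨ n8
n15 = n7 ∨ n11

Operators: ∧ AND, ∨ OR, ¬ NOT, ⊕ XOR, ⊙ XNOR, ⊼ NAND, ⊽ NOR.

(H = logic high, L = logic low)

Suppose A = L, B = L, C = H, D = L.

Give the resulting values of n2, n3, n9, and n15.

n2 = H, n3 = H, n9 = H, n15 = H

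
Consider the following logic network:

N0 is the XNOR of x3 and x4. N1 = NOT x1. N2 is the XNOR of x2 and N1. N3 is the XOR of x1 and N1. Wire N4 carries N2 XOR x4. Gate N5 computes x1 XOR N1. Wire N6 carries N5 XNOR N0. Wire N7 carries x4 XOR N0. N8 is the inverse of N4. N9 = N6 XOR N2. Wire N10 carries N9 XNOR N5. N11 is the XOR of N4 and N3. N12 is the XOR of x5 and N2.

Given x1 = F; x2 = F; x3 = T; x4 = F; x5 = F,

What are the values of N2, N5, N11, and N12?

N2 = F  N5 = T  N11 = T  N12 = F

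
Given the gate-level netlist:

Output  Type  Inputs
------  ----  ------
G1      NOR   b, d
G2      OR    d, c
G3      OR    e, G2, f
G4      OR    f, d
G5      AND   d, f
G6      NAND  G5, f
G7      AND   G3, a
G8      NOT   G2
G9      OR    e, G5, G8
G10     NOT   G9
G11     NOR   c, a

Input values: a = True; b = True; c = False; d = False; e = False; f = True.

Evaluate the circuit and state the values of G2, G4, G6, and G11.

G2 = d OR c = False OR False = False
G4 = f OR d = True OR False = True
G5 = d AND f = False AND True = False
G6 = G5 NAND f = False NAND True = True
G11 = c NOR a = False NOR True = False

G2 = False  G4 = True  G6 = True  G11 = False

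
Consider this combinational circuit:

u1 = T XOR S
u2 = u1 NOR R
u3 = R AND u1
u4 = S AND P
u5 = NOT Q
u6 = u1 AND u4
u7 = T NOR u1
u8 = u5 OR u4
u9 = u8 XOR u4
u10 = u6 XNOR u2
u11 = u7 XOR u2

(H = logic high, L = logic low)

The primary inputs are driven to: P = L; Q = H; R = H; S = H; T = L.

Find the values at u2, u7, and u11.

u2 = L, u7 = L, u11 = L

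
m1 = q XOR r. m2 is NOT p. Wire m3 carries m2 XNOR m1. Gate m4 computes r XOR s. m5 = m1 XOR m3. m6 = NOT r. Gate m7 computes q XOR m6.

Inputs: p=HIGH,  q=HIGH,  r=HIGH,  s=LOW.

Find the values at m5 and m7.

m1 = q XOR r = HIGH XOR HIGH = LOW
m2 = NOT p = NOT HIGH = LOW
m3 = m2 XNOR m1 = LOW XNOR LOW = HIGH
m5 = m1 XOR m3 = LOW XOR HIGH = HIGH
m6 = NOT r = NOT HIGH = LOW
m7 = q XOR m6 = HIGH XOR LOW = HIGH

m5 = HIGH, m7 = HIGH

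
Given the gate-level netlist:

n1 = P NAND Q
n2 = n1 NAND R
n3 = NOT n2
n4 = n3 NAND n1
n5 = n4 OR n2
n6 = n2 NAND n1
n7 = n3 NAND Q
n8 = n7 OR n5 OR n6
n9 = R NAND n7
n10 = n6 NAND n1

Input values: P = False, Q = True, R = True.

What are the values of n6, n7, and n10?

n6 = True, n7 = False, n10 = False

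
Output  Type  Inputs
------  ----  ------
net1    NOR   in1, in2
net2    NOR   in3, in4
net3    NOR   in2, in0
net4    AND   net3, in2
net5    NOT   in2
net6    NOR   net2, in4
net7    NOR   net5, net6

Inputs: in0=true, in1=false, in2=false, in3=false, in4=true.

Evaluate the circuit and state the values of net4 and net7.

net4 = false; net7 = false

net2 = in3 NOR in4 = false NOR true = false
net3 = in2 NOR in0 = false NOR true = false
net4 = net3 AND in2 = false AND false = false
net5 = NOT in2 = NOT false = true
net6 = net2 NOR in4 = false NOR true = false
net7 = net5 NOR net6 = true NOR false = false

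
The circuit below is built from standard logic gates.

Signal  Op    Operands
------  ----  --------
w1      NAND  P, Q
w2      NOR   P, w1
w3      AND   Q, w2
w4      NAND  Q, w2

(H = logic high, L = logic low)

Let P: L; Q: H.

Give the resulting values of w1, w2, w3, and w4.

w1 = H, w2 = L, w3 = L, w4 = H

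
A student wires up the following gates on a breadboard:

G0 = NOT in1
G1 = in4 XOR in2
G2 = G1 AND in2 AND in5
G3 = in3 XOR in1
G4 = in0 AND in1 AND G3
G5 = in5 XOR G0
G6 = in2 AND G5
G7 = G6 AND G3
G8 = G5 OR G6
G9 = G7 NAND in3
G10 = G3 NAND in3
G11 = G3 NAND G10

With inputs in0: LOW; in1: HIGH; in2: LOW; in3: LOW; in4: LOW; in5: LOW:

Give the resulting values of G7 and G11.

G7 = LOW; G11 = LOW

G0 = NOT in1 = NOT HIGH = LOW
G3 = in3 XOR in1 = LOW XOR HIGH = HIGH
G5 = in5 XOR G0 = LOW XOR LOW = LOW
G6 = in2 AND G5 = LOW AND LOW = LOW
G7 = G6 AND G3 = LOW AND HIGH = LOW
G10 = G3 NAND in3 = HIGH NAND LOW = HIGH
G11 = G3 NAND G10 = HIGH NAND HIGH = LOW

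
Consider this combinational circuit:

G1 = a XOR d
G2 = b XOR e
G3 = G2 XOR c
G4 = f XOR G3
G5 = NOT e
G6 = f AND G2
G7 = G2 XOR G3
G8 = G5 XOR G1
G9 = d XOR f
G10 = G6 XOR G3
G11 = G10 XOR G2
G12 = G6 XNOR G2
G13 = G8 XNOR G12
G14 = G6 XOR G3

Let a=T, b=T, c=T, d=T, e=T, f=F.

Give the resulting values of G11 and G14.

G11 = T, G14 = T

G2 = b XOR e = T XOR T = F
G3 = G2 XOR c = F XOR T = T
G6 = f AND G2 = F AND F = F
G10 = G6 XOR G3 = F XOR T = T
G11 = G10 XOR G2 = T XOR F = T
G14 = G6 XOR G3 = F XOR T = T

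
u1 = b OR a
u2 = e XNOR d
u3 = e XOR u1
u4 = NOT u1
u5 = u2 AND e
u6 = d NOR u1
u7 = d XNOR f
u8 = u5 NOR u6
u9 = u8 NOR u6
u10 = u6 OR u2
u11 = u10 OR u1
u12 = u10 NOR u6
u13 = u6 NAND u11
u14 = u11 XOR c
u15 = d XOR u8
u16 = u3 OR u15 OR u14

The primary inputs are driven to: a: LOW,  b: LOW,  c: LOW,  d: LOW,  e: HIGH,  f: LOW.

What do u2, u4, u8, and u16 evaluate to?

u2 = LOW; u4 = HIGH; u8 = LOW; u16 = HIGH

u1 = b OR a = LOW OR LOW = LOW
u2 = e XNOR d = HIGH XNOR LOW = LOW
u3 = e XOR u1 = HIGH XOR LOW = HIGH
u4 = NOT u1 = NOT LOW = HIGH
u5 = u2 AND e = LOW AND HIGH = LOW
u6 = d NOR u1 = LOW NOR LOW = HIGH
u8 = u5 NOR u6 = LOW NOR HIGH = LOW
u10 = u6 OR u2 = HIGH OR LOW = HIGH
u11 = u10 OR u1 = HIGH OR LOW = HIGH
u14 = u11 XOR c = HIGH XOR LOW = HIGH
u15 = d XOR u8 = LOW XOR LOW = LOW
u16 = u3 OR u15 OR u14 = HIGH OR LOW OR HIGH = HIGH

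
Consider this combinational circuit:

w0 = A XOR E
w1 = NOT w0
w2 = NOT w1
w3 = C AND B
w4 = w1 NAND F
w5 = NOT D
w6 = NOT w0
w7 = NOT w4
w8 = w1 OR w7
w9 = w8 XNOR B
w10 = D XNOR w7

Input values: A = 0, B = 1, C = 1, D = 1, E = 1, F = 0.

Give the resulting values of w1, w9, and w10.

w1 = 0, w9 = 0, w10 = 0

w0 = A XOR E = 0 XOR 1 = 1
w1 = NOT w0 = NOT 1 = 0
w4 = w1 NAND F = 0 NAND 0 = 1
w7 = NOT w4 = NOT 1 = 0
w8 = w1 OR w7 = 0 OR 0 = 0
w9 = w8 XNOR B = 0 XNOR 1 = 0
w10 = D XNOR w7 = 1 XNOR 0 = 0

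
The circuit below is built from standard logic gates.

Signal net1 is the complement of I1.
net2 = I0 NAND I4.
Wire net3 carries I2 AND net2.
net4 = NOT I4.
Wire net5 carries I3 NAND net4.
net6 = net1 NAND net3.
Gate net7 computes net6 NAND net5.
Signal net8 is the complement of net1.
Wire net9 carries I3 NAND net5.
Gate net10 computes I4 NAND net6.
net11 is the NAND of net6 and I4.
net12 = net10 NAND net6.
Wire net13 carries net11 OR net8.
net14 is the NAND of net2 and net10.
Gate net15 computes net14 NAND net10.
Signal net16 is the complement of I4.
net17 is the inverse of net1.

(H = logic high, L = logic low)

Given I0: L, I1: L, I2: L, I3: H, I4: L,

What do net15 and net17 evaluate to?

net15 = H, net17 = L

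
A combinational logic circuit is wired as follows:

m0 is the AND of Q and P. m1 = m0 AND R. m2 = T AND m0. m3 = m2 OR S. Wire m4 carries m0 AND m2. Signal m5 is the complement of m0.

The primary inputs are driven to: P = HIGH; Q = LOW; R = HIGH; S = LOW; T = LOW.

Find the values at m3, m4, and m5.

m3 = LOW, m4 = LOW, m5 = HIGH

m0 = Q AND P = LOW AND HIGH = LOW
m2 = T AND m0 = LOW AND LOW = LOW
m3 = m2 OR S = LOW OR LOW = LOW
m4 = m0 AND m2 = LOW AND LOW = LOW
m5 = NOT m0 = NOT LOW = HIGH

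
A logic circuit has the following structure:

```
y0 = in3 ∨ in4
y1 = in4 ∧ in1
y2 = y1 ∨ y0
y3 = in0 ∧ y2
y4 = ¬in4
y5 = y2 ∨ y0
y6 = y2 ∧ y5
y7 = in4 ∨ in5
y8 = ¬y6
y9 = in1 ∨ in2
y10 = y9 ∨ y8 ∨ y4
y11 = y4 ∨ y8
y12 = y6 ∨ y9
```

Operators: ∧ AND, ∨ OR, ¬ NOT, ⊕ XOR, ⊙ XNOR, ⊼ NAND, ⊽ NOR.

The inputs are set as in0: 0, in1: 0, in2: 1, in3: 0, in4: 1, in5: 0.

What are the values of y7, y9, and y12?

y0 = in3 OR in4 = 0 OR 1 = 1
y1 = in4 AND in1 = 1 AND 0 = 0
y2 = y1 OR y0 = 0 OR 1 = 1
y5 = y2 OR y0 = 1 OR 1 = 1
y6 = y2 AND y5 = 1 AND 1 = 1
y7 = in4 OR in5 = 1 OR 0 = 1
y9 = in1 OR in2 = 0 OR 1 = 1
y12 = y6 OR y9 = 1 OR 1 = 1

y7 = 1, y9 = 1, y12 = 1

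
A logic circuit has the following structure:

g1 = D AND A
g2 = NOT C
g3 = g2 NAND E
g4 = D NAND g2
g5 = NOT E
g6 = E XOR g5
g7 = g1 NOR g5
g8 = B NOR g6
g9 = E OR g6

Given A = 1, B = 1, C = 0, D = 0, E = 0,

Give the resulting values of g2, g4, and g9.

g2 = 1, g4 = 1, g9 = 1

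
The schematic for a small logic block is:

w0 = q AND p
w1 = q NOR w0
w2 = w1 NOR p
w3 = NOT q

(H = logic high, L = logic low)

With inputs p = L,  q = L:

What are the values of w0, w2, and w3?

w0 = q AND p = L AND L = L
w1 = q NOR w0 = L NOR L = H
w2 = w1 NOR p = H NOR L = L
w3 = NOT q = NOT L = H

w0 = L, w2 = L, w3 = H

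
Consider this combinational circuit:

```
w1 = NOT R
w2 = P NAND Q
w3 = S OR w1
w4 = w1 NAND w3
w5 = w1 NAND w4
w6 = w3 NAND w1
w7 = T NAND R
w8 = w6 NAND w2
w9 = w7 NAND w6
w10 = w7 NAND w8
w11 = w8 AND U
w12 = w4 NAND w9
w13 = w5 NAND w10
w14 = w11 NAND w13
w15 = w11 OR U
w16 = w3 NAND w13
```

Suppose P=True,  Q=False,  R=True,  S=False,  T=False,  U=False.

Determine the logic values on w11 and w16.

w11 = False  w16 = True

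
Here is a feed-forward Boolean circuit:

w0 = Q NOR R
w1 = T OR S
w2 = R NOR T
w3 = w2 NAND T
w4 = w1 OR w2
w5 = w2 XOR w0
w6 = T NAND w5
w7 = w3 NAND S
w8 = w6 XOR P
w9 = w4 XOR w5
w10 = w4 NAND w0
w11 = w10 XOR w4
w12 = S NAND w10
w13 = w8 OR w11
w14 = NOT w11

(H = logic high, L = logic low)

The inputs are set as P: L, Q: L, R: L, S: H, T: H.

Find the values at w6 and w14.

w0 = Q NOR R = L NOR L = H
w1 = T OR S = H OR H = H
w2 = R NOR T = L NOR H = L
w4 = w1 OR w2 = H OR L = H
w5 = w2 XOR w0 = L XOR H = H
w6 = T NAND w5 = H NAND H = L
w10 = w4 NAND w0 = H NAND H = L
w11 = w10 XOR w4 = L XOR H = H
w14 = NOT w11 = NOT H = L

w6 = L  w14 = L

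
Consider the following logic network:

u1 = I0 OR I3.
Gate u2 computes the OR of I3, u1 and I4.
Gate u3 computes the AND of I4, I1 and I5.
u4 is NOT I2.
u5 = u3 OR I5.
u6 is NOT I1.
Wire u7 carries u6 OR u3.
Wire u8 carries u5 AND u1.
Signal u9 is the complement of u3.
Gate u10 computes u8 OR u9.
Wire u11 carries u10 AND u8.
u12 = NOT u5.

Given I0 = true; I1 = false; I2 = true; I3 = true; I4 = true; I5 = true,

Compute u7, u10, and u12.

u7 = true, u10 = true, u12 = false

u1 = I0 OR I3 = true OR true = true
u3 = I4 AND I1 AND I5 = true AND false AND true = false
u5 = u3 OR I5 = false OR true = true
u6 = NOT I1 = NOT false = true
u7 = u6 OR u3 = true OR false = true
u8 = u5 AND u1 = true AND true = true
u9 = NOT u3 = NOT false = true
u10 = u8 OR u9 = true OR true = true
u12 = NOT u5 = NOT true = false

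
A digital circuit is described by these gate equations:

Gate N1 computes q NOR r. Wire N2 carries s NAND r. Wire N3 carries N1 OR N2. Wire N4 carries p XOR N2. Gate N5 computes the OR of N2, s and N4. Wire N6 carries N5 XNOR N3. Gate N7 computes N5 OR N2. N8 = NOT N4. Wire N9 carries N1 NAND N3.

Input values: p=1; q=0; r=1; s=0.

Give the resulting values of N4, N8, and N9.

N4 = 0, N8 = 1, N9 = 1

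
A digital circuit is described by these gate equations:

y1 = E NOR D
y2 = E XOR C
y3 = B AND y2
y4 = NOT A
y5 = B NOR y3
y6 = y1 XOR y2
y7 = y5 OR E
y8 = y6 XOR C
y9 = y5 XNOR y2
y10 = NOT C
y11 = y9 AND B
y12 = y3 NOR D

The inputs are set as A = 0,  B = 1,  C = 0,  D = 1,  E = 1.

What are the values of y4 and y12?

y2 = E XOR C = 1 XOR 0 = 1
y3 = B AND y2 = 1 AND 1 = 1
y4 = NOT A = NOT 0 = 1
y12 = y3 NOR D = 1 NOR 1 = 0

y4 = 1, y12 = 0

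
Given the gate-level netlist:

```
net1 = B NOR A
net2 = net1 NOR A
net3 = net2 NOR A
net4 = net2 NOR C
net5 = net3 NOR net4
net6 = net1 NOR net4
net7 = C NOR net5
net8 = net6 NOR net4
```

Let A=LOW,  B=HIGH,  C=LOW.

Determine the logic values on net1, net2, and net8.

net1 = LOW, net2 = HIGH, net8 = LOW

net1 = B NOR A = HIGH NOR LOW = LOW
net2 = net1 NOR A = LOW NOR LOW = HIGH
net4 = net2 NOR C = HIGH NOR LOW = LOW
net6 = net1 NOR net4 = LOW NOR LOW = HIGH
net8 = net6 NOR net4 = HIGH NOR LOW = LOW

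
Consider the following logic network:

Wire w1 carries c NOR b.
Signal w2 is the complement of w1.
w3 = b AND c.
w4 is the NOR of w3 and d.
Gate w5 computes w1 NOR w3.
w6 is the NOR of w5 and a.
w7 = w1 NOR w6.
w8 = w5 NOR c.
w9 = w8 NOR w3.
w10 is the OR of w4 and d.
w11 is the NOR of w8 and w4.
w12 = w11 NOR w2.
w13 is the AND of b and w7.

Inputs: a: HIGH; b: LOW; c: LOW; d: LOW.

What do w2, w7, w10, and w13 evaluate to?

w2 = LOW, w7 = LOW, w10 = HIGH, w13 = LOW

w1 = c NOR b = LOW NOR LOW = HIGH
w2 = NOT w1 = NOT HIGH = LOW
w3 = b AND c = LOW AND LOW = LOW
w4 = w3 NOR d = LOW NOR LOW = HIGH
w5 = w1 NOR w3 = HIGH NOR LOW = LOW
w6 = w5 NOR a = LOW NOR HIGH = LOW
w7 = w1 NOR w6 = HIGH NOR LOW = LOW
w10 = w4 OR d = HIGH OR LOW = HIGH
w13 = b AND w7 = LOW AND LOW = LOW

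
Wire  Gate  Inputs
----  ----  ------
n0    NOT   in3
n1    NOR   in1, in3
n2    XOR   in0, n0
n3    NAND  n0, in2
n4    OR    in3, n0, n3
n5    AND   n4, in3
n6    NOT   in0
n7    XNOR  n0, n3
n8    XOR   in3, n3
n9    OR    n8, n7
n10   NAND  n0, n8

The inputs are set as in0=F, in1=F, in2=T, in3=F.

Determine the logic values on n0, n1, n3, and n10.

n0 = T, n1 = T, n3 = F, n10 = T

n0 = NOT in3 = NOT F = T
n1 = in1 NOR in3 = F NOR F = T
n3 = n0 NAND in2 = T NAND T = F
n8 = in3 XOR n3 = F XOR F = F
n10 = n0 NAND n8 = T NAND F = T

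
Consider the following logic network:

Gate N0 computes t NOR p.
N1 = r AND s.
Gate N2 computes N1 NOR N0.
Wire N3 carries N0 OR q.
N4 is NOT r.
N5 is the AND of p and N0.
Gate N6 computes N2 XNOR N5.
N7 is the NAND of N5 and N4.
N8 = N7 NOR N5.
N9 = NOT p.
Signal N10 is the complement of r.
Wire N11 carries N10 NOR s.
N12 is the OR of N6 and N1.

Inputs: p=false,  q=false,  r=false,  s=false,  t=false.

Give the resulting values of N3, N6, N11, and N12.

N3 = true; N6 = true; N11 = false; N12 = true

N0 = t NOR p = false NOR false = true
N1 = r AND s = false AND false = false
N2 = N1 NOR N0 = false NOR true = false
N3 = N0 OR q = true OR false = true
N5 = p AND N0 = false AND true = false
N6 = N2 XNOR N5 = false XNOR false = true
N10 = NOT r = NOT false = true
N11 = N10 NOR s = true NOR false = false
N12 = N6 OR N1 = true OR false = true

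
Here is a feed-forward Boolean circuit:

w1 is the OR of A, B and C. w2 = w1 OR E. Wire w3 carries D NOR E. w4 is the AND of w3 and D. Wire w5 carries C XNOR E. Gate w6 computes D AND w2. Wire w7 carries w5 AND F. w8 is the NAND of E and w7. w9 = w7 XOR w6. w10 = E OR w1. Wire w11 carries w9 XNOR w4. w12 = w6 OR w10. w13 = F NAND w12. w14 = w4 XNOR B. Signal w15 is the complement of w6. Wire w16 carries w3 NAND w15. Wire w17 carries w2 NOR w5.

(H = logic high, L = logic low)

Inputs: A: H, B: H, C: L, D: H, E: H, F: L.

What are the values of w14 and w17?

w1 = A OR B OR C = H OR H OR L = H
w2 = w1 OR E = H OR H = H
w3 = D NOR E = H NOR H = L
w4 = w3 AND D = L AND H = L
w5 = C XNOR E = L XNOR H = L
w14 = w4 XNOR B = L XNOR H = L
w17 = w2 NOR w5 = H NOR L = L

w14 = L  w17 = L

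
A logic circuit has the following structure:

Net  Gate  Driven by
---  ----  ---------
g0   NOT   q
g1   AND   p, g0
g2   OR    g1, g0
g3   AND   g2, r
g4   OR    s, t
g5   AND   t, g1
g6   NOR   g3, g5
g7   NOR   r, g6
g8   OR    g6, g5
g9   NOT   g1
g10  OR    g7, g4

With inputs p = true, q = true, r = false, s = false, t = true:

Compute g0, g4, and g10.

g0 = NOT q = NOT true = false
g1 = p AND g0 = true AND false = false
g2 = g1 OR g0 = false OR false = false
g3 = g2 AND r = false AND false = false
g4 = s OR t = false OR true = true
g5 = t AND g1 = true AND false = false
g6 = g3 NOR g5 = false NOR false = true
g7 = r NOR g6 = false NOR true = false
g10 = g7 OR g4 = false OR true = true

g0 = false, g4 = true, g10 = true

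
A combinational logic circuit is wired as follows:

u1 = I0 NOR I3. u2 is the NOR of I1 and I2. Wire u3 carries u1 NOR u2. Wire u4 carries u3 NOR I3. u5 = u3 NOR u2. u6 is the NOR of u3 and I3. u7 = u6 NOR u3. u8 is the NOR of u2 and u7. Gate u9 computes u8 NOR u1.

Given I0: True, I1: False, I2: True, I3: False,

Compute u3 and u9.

u1 = I0 NOR I3 = True NOR False = False
u2 = I1 NOR I2 = False NOR True = False
u3 = u1 NOR u2 = False NOR False = True
u6 = u3 NOR I3 = True NOR False = False
u7 = u6 NOR u3 = False NOR True = False
u8 = u2 NOR u7 = False NOR False = True
u9 = u8 NOR u1 = True NOR False = False

u3 = True; u9 = False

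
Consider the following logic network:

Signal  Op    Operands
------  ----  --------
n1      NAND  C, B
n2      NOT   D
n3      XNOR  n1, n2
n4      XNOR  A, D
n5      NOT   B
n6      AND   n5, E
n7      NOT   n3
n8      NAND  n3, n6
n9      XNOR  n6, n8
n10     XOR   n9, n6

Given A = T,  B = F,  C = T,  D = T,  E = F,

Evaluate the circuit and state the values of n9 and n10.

n9 = F, n10 = F

n1 = C NAND B = T NAND F = T
n2 = NOT D = NOT T = F
n3 = n1 XNOR n2 = T XNOR F = F
n5 = NOT B = NOT F = T
n6 = n5 AND E = T AND F = F
n8 = n3 NAND n6 = F NAND F = T
n9 = n6 XNOR n8 = F XNOR T = F
n10 = n9 XOR n6 = F XOR F = F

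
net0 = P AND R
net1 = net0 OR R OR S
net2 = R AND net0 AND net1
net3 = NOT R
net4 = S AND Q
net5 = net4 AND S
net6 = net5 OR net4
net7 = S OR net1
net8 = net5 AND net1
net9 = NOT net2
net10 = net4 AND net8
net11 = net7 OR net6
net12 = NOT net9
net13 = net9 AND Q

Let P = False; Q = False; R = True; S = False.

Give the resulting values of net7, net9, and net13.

net7 = True  net9 = True  net13 = False

net0 = P AND R = False AND True = False
net1 = net0 OR R OR S = False OR True OR False = True
net2 = R AND net0 AND net1 = True AND False AND True = False
net7 = S OR net1 = False OR True = True
net9 = NOT net2 = NOT False = True
net13 = net9 AND Q = True AND False = False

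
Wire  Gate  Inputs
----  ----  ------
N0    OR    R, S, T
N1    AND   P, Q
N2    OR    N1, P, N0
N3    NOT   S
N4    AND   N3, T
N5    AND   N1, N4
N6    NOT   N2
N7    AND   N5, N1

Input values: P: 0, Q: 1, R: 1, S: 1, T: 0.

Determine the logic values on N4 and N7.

N4 = 0; N7 = 0

N1 = P AND Q = 0 AND 1 = 0
N3 = NOT S = NOT 1 = 0
N4 = N3 AND T = 0 AND 0 = 0
N5 = N1 AND N4 = 0 AND 0 = 0
N7 = N5 AND N1 = 0 AND 0 = 0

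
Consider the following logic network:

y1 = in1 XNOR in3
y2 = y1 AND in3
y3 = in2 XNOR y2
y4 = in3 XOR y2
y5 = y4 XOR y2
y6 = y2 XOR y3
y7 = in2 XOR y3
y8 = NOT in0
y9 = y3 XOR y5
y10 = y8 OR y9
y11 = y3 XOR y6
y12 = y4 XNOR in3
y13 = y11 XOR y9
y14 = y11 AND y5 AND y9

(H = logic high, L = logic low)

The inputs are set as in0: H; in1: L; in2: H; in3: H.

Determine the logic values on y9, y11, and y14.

y9 = H  y11 = L  y14 = L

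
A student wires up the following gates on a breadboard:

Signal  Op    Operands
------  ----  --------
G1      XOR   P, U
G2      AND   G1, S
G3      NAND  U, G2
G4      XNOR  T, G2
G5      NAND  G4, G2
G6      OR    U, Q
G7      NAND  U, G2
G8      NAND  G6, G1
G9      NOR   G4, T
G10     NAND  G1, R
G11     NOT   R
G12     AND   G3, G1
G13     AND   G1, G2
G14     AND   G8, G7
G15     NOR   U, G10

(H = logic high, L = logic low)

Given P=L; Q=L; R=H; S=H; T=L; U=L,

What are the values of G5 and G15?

G5 = H, G15 = L

G1 = P XOR U = L XOR L = L
G2 = G1 AND S = L AND H = L
G4 = T XNOR G2 = L XNOR L = H
G5 = G4 NAND G2 = H NAND L = H
G10 = G1 NAND R = L NAND H = H
G15 = U NOR G10 = L NOR H = L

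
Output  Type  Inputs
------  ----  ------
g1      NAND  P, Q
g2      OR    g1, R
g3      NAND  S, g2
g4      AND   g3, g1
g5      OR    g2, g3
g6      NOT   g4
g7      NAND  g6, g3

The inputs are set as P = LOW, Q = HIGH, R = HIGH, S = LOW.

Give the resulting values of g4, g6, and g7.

g1 = P NAND Q = LOW NAND HIGH = HIGH
g2 = g1 OR R = HIGH OR HIGH = HIGH
g3 = S NAND g2 = LOW NAND HIGH = HIGH
g4 = g3 AND g1 = HIGH AND HIGH = HIGH
g6 = NOT g4 = NOT HIGH = LOW
g7 = g6 NAND g3 = LOW NAND HIGH = HIGH

g4 = HIGH  g6 = LOW  g7 = HIGH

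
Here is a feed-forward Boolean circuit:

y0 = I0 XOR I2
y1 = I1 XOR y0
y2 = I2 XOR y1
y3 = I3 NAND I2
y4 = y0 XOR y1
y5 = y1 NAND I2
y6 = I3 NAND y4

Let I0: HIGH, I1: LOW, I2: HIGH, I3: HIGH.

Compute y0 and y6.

y0 = I0 XOR I2 = HIGH XOR HIGH = LOW
y1 = I1 XOR y0 = LOW XOR LOW = LOW
y4 = y0 XOR y1 = LOW XOR LOW = LOW
y6 = I3 NAND y4 = HIGH NAND LOW = HIGH

y0 = LOW, y6 = HIGH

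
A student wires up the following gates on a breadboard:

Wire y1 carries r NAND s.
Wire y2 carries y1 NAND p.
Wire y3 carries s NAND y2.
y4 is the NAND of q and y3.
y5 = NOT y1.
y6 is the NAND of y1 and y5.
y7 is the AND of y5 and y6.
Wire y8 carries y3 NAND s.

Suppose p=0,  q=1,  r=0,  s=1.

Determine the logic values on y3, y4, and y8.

y3 = 0; y4 = 1; y8 = 1

y1 = r NAND s = 0 NAND 1 = 1
y2 = y1 NAND p = 1 NAND 0 = 1
y3 = s NAND y2 = 1 NAND 1 = 0
y4 = q NAND y3 = 1 NAND 0 = 1
y8 = y3 NAND s = 0 NAND 1 = 1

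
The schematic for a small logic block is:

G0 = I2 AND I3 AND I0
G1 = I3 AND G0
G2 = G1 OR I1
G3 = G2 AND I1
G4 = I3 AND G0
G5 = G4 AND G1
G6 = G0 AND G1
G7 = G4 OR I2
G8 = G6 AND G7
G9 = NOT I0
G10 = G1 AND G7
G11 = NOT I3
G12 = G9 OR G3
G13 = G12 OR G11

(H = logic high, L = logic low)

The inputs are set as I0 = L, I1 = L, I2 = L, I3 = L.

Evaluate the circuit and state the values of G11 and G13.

G0 = I2 AND I3 AND I0 = L AND L AND L = L
G1 = I3 AND G0 = L AND L = L
G2 = G1 OR I1 = L OR L = L
G3 = G2 AND I1 = L AND L = L
G9 = NOT I0 = NOT L = H
G11 = NOT I3 = NOT L = H
G12 = G9 OR G3 = H OR L = H
G13 = G12 OR G11 = H OR H = H

G11 = H  G13 = H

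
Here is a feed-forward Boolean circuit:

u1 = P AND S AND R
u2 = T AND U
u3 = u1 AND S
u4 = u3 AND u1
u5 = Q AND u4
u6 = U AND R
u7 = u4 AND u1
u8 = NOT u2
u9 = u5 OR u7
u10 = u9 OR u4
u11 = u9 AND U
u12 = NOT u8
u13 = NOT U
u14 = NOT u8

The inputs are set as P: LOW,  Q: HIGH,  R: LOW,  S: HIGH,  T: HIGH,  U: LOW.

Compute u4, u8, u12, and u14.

u4 = LOW, u8 = HIGH, u12 = LOW, u14 = LOW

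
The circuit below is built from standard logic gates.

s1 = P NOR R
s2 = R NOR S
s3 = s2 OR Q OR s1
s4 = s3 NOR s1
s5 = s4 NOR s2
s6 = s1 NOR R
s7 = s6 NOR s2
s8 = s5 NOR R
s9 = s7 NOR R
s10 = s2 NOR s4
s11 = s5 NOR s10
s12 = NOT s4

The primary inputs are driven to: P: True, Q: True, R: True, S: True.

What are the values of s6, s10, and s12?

s1 = P NOR R = True NOR True = False
s2 = R NOR S = True NOR True = False
s3 = s2 OR Q OR s1 = False OR True OR False = True
s4 = s3 NOR s1 = True NOR False = False
s6 = s1 NOR R = False NOR True = False
s10 = s2 NOR s4 = False NOR False = True
s12 = NOT s4 = NOT False = True

s6 = False, s10 = True, s12 = True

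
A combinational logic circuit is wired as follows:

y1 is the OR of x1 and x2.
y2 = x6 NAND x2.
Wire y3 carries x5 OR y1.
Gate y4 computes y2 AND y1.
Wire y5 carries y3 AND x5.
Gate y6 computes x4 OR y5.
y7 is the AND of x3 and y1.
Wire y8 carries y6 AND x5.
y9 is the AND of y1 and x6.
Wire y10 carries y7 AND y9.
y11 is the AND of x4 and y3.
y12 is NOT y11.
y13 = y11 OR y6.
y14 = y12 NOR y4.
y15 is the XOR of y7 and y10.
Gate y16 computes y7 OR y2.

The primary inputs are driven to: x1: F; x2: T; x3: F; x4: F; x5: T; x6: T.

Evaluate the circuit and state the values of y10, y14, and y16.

y10 = F  y14 = F  y16 = F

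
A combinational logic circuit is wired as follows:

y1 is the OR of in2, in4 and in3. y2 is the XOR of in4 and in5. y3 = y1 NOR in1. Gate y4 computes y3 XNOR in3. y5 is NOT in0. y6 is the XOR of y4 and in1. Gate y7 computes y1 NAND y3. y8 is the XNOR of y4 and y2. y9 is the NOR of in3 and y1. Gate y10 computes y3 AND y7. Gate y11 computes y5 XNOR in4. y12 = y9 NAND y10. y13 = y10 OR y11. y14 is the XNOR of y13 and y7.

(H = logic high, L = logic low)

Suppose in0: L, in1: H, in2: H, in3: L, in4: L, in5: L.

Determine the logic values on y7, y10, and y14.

y7 = H, y10 = L, y14 = L

y1 = in2 OR in4 OR in3 = H OR L OR L = H
y3 = y1 NOR in1 = H NOR H = L
y5 = NOT in0 = NOT L = H
y7 = y1 NAND y3 = H NAND L = H
y10 = y3 AND y7 = L AND H = L
y11 = y5 XNOR in4 = H XNOR L = L
y13 = y10 OR y11 = L OR L = L
y14 = y13 XNOR y7 = L XNOR H = L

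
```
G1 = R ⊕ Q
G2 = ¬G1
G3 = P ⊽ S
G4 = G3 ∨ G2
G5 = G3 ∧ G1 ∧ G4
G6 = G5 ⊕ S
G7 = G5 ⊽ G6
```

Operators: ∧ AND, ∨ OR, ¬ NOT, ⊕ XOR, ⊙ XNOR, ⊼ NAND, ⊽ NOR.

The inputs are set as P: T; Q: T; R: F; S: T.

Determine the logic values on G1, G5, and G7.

G1 = T, G5 = F, G7 = F

G1 = R XOR Q = F XOR T = T
G2 = NOT G1 = NOT T = F
G3 = P NOR S = T NOR T = F
G4 = G3 OR G2 = F OR F = F
G5 = G3 AND G1 AND G4 = F AND T AND F = F
G6 = G5 XOR S = F XOR T = T
G7 = G5 NOR G6 = F NOR T = F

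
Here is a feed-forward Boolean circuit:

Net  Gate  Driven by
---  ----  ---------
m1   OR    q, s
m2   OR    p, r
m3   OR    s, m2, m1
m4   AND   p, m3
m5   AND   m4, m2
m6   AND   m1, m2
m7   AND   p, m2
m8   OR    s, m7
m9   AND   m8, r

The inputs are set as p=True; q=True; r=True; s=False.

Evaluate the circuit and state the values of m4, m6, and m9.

m4 = True, m6 = True, m9 = True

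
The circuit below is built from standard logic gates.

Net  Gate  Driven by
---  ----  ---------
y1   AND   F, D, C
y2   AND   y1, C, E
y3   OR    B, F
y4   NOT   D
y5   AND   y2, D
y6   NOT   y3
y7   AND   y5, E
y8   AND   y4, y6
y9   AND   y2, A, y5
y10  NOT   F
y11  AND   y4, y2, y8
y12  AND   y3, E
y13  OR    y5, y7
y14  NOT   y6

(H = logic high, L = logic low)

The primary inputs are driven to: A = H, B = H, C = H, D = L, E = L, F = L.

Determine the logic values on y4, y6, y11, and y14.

y1 = F AND D AND C = L AND L AND H = L
y2 = y1 AND C AND E = L AND H AND L = L
y3 = B OR F = H OR L = H
y4 = NOT D = NOT L = H
y6 = NOT y3 = NOT H = L
y8 = y4 AND y6 = H AND L = L
y11 = y4 AND y2 AND y8 = H AND L AND L = L
y14 = NOT y6 = NOT L = H

y4 = H, y6 = L, y11 = L, y14 = H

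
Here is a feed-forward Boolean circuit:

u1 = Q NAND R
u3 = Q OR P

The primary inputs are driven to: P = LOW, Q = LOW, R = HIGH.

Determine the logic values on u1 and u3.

u1 = HIGH, u3 = LOW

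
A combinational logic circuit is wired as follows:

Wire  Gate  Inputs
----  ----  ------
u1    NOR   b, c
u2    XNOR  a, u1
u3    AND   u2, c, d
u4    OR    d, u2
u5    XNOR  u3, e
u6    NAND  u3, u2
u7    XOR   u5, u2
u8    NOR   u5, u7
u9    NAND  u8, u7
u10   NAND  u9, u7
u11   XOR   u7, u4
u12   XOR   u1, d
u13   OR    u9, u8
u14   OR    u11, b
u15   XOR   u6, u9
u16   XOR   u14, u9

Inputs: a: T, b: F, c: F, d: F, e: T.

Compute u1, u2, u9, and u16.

u1 = T; u2 = T; u9 = T; u16 = T

u1 = b NOR c = F NOR F = T
u2 = a XNOR u1 = T XNOR T = T
u3 = u2 AND c AND d = T AND F AND F = F
u4 = d OR u2 = F OR T = T
u5 = u3 XNOR e = F XNOR T = F
u7 = u5 XOR u2 = F XOR T = T
u8 = u5 NOR u7 = F NOR T = F
u9 = u8 NAND u7 = F NAND T = T
u11 = u7 XOR u4 = T XOR T = F
u14 = u11 OR b = F OR F = F
u16 = u14 XOR u9 = F XOR T = T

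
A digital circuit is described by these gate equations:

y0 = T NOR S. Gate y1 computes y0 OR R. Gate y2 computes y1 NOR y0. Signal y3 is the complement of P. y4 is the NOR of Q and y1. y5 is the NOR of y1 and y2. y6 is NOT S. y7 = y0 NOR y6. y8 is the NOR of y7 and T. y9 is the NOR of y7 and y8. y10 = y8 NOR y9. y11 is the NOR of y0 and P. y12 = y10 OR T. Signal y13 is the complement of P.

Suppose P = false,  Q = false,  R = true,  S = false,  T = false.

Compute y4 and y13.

y0 = T NOR S = false NOR false = true
y1 = y0 OR R = true OR true = true
y4 = Q NOR y1 = false NOR true = false
y13 = NOT P = NOT false = true

y4 = false  y13 = true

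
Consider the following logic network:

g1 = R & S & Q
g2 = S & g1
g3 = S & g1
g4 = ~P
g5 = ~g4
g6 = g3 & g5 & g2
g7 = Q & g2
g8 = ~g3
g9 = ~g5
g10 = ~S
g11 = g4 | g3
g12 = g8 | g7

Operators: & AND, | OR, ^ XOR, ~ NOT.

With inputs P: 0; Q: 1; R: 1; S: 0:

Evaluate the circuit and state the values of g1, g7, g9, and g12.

g1 = 0, g7 = 0, g9 = 1, g12 = 1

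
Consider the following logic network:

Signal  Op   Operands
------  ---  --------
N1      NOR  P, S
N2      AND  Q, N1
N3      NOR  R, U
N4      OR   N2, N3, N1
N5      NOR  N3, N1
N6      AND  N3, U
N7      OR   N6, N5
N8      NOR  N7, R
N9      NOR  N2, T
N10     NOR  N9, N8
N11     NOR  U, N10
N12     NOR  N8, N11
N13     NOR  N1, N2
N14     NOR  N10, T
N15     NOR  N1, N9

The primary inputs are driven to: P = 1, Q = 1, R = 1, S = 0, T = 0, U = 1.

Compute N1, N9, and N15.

N1 = 0, N9 = 1, N15 = 0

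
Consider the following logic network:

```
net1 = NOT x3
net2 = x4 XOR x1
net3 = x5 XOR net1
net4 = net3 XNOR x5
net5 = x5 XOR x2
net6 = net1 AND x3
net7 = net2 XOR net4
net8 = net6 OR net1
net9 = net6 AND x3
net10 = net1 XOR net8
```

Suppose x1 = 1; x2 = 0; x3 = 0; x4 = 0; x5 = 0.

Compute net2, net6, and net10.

net1 = NOT x3 = NOT 0 = 1
net2 = x4 XOR x1 = 0 XOR 1 = 1
net6 = net1 AND x3 = 1 AND 0 = 0
net8 = net6 OR net1 = 0 OR 1 = 1
net10 = net1 XOR net8 = 1 XOR 1 = 0

net2 = 1  net6 = 0  net10 = 0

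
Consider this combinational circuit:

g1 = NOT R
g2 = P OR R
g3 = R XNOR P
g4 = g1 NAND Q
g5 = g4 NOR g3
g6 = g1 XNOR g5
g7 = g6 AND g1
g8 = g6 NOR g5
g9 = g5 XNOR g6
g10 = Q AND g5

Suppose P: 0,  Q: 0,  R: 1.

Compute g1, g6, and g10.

g1 = NOT R = NOT 1 = 0
g3 = R XNOR P = 1 XNOR 0 = 0
g4 = g1 NAND Q = 0 NAND 0 = 1
g5 = g4 NOR g3 = 1 NOR 0 = 0
g6 = g1 XNOR g5 = 0 XNOR 0 = 1
g10 = Q AND g5 = 0 AND 0 = 0

g1 = 0, g6 = 1, g10 = 0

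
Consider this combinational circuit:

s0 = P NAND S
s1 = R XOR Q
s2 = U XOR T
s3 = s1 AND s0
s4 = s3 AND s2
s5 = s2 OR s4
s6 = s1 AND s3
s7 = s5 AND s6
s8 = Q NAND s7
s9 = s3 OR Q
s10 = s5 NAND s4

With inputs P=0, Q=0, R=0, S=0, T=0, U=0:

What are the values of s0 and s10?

s0 = P NAND S = 0 NAND 0 = 1
s1 = R XOR Q = 0 XOR 0 = 0
s2 = U XOR T = 0 XOR 0 = 0
s3 = s1 AND s0 = 0 AND 1 = 0
s4 = s3 AND s2 = 0 AND 0 = 0
s5 = s2 OR s4 = 0 OR 0 = 0
s10 = s5 NAND s4 = 0 NAND 0 = 1

s0 = 1, s10 = 1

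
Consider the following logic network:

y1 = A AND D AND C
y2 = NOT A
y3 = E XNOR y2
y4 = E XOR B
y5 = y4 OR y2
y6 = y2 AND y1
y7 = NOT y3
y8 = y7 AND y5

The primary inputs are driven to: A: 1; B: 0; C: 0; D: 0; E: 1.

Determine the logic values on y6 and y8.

y1 = A AND D AND C = 1 AND 0 AND 0 = 0
y2 = NOT A = NOT 1 = 0
y3 = E XNOR y2 = 1 XNOR 0 = 0
y4 = E XOR B = 1 XOR 0 = 1
y5 = y4 OR y2 = 1 OR 0 = 1
y6 = y2 AND y1 = 0 AND 0 = 0
y7 = NOT y3 = NOT 0 = 1
y8 = y7 AND y5 = 1 AND 1 = 1

y6 = 0, y8 = 1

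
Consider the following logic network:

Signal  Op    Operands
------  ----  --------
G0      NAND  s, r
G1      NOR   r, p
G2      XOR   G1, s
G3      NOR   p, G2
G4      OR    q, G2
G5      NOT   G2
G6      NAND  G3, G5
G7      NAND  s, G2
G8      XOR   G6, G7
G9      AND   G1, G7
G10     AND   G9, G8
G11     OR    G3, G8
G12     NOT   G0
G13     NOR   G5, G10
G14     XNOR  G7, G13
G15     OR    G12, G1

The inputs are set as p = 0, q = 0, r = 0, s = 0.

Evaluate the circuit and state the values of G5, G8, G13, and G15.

G0 = s NAND r = 0 NAND 0 = 1
G1 = r NOR p = 0 NOR 0 = 1
G2 = G1 XOR s = 1 XOR 0 = 1
G3 = p NOR G2 = 0 NOR 1 = 0
G5 = NOT G2 = NOT 1 = 0
G6 = G3 NAND G5 = 0 NAND 0 = 1
G7 = s NAND G2 = 0 NAND 1 = 1
G8 = G6 XOR G7 = 1 XOR 1 = 0
G9 = G1 AND G7 = 1 AND 1 = 1
G10 = G9 AND G8 = 1 AND 0 = 0
G12 = NOT G0 = NOT 1 = 0
G13 = G5 NOR G10 = 0 NOR 0 = 1
G15 = G12 OR G1 = 0 OR 1 = 1

G5 = 0  G8 = 0  G13 = 1  G15 = 1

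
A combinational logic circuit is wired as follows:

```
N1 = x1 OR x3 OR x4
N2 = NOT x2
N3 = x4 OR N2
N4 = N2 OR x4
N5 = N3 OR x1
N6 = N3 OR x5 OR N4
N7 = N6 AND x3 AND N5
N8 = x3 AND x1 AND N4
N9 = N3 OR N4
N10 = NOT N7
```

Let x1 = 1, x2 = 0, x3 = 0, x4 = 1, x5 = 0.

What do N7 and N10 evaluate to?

N2 = NOT x2 = NOT 0 = 1
N3 = x4 OR N2 = 1 OR 1 = 1
N4 = N2 OR x4 = 1 OR 1 = 1
N5 = N3 OR x1 = 1 OR 1 = 1
N6 = N3 OR x5 OR N4 = 1 OR 0 OR 1 = 1
N7 = N6 AND x3 AND N5 = 1 AND 0 AND 1 = 0
N10 = NOT N7 = NOT 0 = 1

N7 = 0, N10 = 1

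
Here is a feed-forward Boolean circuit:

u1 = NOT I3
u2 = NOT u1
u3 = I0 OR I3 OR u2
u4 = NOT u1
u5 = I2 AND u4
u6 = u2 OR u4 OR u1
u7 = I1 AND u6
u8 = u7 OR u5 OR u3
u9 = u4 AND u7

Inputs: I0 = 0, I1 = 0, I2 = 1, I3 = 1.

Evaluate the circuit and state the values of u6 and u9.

u6 = 1  u9 = 0

u1 = NOT I3 = NOT 1 = 0
u2 = NOT u1 = NOT 0 = 1
u4 = NOT u1 = NOT 0 = 1
u6 = u2 OR u4 OR u1 = 1 OR 1 OR 0 = 1
u7 = I1 AND u6 = 0 AND 1 = 0
u9 = u4 AND u7 = 1 AND 0 = 0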